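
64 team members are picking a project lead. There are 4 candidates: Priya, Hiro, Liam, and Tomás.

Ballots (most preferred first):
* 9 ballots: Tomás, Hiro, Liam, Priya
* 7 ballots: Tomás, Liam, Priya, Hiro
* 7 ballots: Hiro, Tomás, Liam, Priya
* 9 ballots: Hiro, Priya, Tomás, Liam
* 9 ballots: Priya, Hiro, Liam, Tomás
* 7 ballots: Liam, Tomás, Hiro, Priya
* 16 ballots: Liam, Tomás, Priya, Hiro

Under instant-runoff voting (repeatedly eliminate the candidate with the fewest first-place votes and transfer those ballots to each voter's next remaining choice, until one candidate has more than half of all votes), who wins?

Round 1: Priya 9, Hiro 16, Liam 23, Tomás 16. Priya eliminated.
Round 2: Hiro 25, Liam 23, Tomás 16. Tomás eliminated.
Round 3: Hiro 34, Liam 30. Hiro has a majority (≥33).

Hiro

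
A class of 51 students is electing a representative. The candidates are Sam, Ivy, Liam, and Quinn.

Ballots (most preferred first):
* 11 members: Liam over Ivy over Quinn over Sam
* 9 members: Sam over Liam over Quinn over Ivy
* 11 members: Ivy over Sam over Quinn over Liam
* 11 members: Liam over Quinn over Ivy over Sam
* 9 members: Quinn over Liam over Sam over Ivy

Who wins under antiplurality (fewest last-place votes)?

Quinn

Last-place votes: Sam 22, Ivy 18, Liam 11, Quinn 0.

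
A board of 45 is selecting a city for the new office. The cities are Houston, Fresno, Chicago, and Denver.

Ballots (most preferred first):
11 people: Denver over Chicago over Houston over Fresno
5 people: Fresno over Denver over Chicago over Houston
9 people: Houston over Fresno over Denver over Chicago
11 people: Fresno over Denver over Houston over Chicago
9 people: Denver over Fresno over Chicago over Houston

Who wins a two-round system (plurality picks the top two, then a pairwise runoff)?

Round 1 first-place votes: Houston 9, Fresno 16, Chicago 0, Denver 20. Denver and Fresno advance.
Runoff: Denver is ranked above Fresno on 20 ballots, Fresno above Denver on 25.

Fresno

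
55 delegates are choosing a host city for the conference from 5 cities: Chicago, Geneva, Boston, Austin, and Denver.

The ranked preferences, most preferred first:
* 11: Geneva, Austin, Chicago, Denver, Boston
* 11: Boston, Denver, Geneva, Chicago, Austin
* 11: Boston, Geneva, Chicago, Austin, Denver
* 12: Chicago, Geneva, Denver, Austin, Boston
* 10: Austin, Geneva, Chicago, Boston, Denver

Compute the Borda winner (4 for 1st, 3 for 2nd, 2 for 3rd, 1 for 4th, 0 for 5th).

Chicago: 11×2 + 11×1 + 11×2 + 12×4 + 10×2 = 123
Geneva: 11×4 + 11×2 + 11×3 + 12×3 + 10×3 = 165
Boston: 11×0 + 11×4 + 11×4 + 12×0 + 10×1 = 98
Austin: 11×3 + 11×0 + 11×1 + 12×1 + 10×4 = 96
Denver: 11×1 + 11×3 + 11×0 + 12×2 + 10×0 = 68

Geneva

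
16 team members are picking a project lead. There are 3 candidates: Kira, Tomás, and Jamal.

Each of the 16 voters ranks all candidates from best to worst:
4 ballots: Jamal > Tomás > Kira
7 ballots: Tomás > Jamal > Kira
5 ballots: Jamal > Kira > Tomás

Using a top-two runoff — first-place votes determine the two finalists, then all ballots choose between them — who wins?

Round 1 first-place votes: Kira 0, Tomás 7, Jamal 9. Jamal and Tomás advance.
Runoff: Jamal is ranked above Tomás on 9 ballots, Tomás above Jamal on 7.

Jamal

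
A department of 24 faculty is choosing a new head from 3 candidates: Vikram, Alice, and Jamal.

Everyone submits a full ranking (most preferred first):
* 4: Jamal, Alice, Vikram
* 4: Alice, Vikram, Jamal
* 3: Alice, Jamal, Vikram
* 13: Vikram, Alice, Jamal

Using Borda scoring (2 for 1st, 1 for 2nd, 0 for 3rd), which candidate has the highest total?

Vikram: 4×0 + 4×1 + 3×0 + 13×2 = 30
Alice: 4×1 + 4×2 + 3×2 + 13×1 = 31
Jamal: 4×2 + 4×0 + 3×1 + 13×0 = 11

Alice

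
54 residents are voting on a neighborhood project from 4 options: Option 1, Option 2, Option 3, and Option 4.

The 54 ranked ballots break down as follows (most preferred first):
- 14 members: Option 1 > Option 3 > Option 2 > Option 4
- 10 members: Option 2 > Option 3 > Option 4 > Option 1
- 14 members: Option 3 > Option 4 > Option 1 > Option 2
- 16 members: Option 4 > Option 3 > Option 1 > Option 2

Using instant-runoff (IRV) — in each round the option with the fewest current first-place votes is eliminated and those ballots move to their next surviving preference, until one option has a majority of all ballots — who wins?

Round 1: Option 1 14, Option 2 10, Option 3 14, Option 4 16. Option 2 eliminated.
Round 2: Option 1 14, Option 3 24, Option 4 16. Option 1 eliminated.
Round 3: Option 3 38, Option 4 16. Option 3 has a majority (≥28).

Option 3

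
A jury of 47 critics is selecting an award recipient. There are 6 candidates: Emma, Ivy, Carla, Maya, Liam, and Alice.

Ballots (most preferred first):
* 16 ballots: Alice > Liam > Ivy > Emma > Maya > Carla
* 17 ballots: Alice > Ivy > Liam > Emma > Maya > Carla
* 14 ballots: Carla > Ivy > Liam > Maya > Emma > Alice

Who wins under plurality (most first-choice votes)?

First-place votes: Emma 0, Ivy 0, Carla 14, Maya 0, Liam 0, Alice 33.

Alice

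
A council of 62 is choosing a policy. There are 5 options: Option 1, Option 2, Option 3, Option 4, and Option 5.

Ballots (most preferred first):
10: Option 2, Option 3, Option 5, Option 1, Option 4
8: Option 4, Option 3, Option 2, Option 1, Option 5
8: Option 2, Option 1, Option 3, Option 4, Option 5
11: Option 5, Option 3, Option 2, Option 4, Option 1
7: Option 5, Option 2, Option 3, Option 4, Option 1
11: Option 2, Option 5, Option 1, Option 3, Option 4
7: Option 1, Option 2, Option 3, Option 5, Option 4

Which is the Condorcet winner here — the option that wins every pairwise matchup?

Option 2

Option 2 vs Option 1: 55–7
Option 2 vs Option 3: 43–19
Option 2 vs Option 4: 54–8
Option 2 vs Option 5: 44–18
Option 2 beats every other option.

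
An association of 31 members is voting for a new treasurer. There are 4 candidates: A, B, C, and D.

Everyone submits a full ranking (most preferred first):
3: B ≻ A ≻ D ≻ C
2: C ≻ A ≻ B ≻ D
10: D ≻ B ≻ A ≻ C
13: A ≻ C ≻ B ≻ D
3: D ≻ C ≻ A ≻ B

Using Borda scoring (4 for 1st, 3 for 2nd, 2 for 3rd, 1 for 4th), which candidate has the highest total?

A

A: 3×3 + 2×3 + 10×2 + 13×4 + 3×2 = 93
B: 3×4 + 2×2 + 10×3 + 13×2 + 3×1 = 75
C: 3×1 + 2×4 + 10×1 + 13×3 + 3×3 = 69
D: 3×2 + 2×1 + 10×4 + 13×1 + 3×4 = 73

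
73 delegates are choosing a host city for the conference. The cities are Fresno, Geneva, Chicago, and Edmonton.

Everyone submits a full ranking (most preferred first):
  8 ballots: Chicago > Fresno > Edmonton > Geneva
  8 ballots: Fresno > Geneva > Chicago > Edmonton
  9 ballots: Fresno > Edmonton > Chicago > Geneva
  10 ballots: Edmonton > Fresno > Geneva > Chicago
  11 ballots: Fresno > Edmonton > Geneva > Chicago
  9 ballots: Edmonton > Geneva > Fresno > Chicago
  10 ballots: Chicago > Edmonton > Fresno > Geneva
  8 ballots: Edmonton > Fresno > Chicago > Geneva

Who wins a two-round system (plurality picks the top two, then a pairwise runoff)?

Round 1 first-place votes: Fresno 28, Geneva 0, Chicago 18, Edmonton 27. Fresno and Edmonton advance.
Runoff: Fresno is ranked above Edmonton on 36 ballots, Edmonton above Fresno on 37.

Edmonton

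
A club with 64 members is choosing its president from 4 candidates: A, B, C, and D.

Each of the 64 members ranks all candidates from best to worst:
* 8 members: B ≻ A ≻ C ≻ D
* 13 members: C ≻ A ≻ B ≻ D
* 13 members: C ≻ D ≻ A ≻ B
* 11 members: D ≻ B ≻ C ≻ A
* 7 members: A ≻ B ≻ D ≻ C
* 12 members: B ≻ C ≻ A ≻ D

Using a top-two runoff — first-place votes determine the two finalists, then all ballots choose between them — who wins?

Round 1 first-place votes: A 7, B 20, C 26, D 11. C and B advance.
Runoff: C is ranked above B on 26 ballots, B above C on 38.

B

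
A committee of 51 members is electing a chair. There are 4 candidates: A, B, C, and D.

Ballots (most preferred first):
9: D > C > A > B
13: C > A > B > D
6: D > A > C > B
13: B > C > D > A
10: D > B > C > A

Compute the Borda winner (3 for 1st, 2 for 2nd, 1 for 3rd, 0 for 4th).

A: 9×1 + 13×2 + 6×2 + 13×0 + 10×0 = 47
B: 9×0 + 13×1 + 6×0 + 13×3 + 10×2 = 72
C: 9×2 + 13×3 + 6×1 + 13×2 + 10×1 = 99
D: 9×3 + 13×0 + 6×3 + 13×1 + 10×3 = 88

C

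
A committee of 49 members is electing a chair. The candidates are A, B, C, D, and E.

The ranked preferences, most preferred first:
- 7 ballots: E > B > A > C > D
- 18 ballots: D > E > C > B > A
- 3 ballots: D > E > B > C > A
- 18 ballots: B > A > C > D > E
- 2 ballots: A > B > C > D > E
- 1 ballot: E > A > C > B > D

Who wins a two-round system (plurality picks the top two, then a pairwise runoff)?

Round 1 first-place votes: A 2, B 18, C 0, D 21, E 8. D and B advance.
Runoff: D is ranked above B on 21 ballots, B above D on 28.

B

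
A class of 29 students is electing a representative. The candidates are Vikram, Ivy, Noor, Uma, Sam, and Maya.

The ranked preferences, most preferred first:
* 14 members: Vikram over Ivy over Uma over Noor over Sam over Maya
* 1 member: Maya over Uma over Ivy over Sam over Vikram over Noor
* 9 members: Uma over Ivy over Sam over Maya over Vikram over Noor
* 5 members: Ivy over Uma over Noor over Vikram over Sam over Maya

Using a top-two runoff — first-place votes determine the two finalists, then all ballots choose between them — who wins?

Uma

Round 1 first-place votes: Vikram 14, Ivy 5, Noor 0, Uma 9, Sam 0, Maya 1. Vikram and Uma advance.
Runoff: Vikram is ranked above Uma on 14 ballots, Uma above Vikram on 15.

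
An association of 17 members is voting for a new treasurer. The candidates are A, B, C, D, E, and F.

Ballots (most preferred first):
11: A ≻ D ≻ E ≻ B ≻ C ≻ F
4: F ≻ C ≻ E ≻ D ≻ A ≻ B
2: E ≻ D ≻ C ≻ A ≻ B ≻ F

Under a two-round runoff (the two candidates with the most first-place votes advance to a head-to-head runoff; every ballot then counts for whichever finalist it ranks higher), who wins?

A

Round 1 first-place votes: A 11, B 0, C 0, D 0, E 2, F 4. A and F advance.
Runoff: A is ranked above F on 13 ballots, F above A on 4.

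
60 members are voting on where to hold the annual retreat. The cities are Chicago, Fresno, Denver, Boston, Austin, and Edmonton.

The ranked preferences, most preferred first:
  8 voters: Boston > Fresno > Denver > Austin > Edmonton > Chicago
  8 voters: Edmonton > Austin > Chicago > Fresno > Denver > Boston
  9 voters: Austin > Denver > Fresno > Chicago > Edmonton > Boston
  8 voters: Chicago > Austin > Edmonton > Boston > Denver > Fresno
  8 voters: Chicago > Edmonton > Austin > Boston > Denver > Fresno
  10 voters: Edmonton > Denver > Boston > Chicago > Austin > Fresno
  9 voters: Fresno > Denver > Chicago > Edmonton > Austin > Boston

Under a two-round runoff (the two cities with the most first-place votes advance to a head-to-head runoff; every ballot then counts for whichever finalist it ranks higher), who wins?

Chicago

Round 1 first-place votes: Chicago 16, Fresno 9, Denver 0, Boston 8, Austin 9, Edmonton 18. Edmonton and Chicago advance.
Runoff: Edmonton is ranked above Chicago on 26 ballots, Chicago above Edmonton on 34.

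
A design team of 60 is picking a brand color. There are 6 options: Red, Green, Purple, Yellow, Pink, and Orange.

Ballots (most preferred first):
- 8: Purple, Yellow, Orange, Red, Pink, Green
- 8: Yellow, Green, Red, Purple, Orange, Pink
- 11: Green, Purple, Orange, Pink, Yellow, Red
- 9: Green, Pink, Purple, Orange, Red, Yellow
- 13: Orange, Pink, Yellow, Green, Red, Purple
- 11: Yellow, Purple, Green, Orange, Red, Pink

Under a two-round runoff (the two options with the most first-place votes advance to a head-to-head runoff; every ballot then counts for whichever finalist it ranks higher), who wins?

Round 1 first-place votes: Red 0, Green 20, Purple 8, Yellow 19, Pink 0, Orange 13. Green and Yellow advance.
Runoff: Green is ranked above Yellow on 20 ballots, Yellow above Green on 40.

Yellow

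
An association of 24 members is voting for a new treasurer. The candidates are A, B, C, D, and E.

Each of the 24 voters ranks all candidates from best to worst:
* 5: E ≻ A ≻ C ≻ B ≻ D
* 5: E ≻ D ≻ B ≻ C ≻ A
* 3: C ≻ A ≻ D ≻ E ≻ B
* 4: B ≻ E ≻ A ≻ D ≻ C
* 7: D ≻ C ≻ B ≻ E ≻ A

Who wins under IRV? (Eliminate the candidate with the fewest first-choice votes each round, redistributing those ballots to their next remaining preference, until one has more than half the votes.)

E

Round 1: A 0, B 4, C 3, D 7, E 10. A eliminated.
Round 2: B 4, C 3, D 7, E 10. C eliminated.
Round 3: B 4, D 10, E 10. B eliminated.
Round 4: D 10, E 14. E has a majority (≥13).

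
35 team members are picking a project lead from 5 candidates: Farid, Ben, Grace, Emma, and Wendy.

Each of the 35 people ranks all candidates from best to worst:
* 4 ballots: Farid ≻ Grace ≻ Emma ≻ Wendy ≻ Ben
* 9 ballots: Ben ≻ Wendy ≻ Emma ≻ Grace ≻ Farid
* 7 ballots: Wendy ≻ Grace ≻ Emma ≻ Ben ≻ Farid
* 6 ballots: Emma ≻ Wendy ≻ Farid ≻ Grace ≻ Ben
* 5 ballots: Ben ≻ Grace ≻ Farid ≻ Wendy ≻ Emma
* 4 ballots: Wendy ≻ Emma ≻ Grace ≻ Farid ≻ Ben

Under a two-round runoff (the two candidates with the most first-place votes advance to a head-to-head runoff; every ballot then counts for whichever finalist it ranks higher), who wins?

Round 1 first-place votes: Farid 4, Ben 14, Grace 0, Emma 6, Wendy 11. Ben and Wendy advance.
Runoff: Ben is ranked above Wendy on 14 ballots, Wendy above Ben on 21.

Wendy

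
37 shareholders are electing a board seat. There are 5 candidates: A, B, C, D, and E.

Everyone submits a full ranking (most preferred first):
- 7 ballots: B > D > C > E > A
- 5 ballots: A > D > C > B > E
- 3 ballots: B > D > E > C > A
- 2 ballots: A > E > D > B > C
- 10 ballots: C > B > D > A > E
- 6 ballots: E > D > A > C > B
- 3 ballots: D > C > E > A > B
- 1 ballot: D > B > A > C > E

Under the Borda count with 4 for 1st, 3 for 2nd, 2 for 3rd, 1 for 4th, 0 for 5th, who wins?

D

A: 7×0 + 5×4 + 3×0 + 2×4 + 10×1 + 6×2 + 3×1 + 1×2 = 55
B: 7×4 + 5×1 + 3×4 + 2×1 + 10×3 + 6×0 + 3×0 + 1×3 = 80
C: 7×2 + 5×2 + 3×1 + 2×0 + 10×4 + 6×1 + 3×3 + 1×1 = 83
D: 7×3 + 5×3 + 3×3 + 2×2 + 10×2 + 6×3 + 3×4 + 1×4 = 103
E: 7×1 + 5×0 + 3×2 + 2×3 + 10×0 + 6×4 + 3×2 + 1×0 = 49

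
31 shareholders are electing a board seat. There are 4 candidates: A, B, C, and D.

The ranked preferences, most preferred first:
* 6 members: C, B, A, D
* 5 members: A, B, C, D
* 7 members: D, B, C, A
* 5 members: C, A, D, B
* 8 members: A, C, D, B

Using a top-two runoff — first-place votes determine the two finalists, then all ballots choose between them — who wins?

Round 1 first-place votes: A 13, B 0, C 11, D 7. A and C advance.
Runoff: A is ranked above C on 13 ballots, C above A on 18.

C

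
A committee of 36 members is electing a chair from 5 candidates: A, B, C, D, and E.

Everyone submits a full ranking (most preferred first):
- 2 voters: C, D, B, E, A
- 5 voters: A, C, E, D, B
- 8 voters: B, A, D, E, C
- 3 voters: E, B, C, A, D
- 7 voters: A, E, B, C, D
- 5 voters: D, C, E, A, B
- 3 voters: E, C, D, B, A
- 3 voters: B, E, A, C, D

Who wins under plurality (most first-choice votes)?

First-place votes: A 12, B 11, C 2, D 5, E 6.

A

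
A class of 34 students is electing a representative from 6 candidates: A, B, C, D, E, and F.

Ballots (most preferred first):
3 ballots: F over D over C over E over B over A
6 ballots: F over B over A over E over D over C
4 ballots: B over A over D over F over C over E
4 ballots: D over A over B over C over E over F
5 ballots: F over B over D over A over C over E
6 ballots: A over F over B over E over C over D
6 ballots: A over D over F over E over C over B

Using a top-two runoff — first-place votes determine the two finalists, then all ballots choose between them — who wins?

A

Round 1 first-place votes: A 12, B 4, C 0, D 4, E 0, F 14. F and A advance.
Runoff: F is ranked above A on 14 ballots, A above F on 20.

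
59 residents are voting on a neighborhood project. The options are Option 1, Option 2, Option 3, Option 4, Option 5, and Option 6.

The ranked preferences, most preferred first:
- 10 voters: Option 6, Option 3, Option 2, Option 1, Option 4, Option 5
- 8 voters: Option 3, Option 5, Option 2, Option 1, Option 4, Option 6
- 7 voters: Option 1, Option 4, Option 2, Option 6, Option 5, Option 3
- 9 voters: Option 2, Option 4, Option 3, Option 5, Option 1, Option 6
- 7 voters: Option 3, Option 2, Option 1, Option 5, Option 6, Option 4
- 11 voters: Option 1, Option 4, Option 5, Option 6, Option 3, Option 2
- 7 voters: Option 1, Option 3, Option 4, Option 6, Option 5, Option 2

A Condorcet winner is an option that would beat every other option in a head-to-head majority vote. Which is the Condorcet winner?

Option 3 vs Option 1: 34–25
Option 3 vs Option 2: 43–16
Option 3 vs Option 4: 32–27
Option 3 vs Option 5: 41–18
Option 3 vs Option 6: 31–28
Option 3 beats every other option.

Option 3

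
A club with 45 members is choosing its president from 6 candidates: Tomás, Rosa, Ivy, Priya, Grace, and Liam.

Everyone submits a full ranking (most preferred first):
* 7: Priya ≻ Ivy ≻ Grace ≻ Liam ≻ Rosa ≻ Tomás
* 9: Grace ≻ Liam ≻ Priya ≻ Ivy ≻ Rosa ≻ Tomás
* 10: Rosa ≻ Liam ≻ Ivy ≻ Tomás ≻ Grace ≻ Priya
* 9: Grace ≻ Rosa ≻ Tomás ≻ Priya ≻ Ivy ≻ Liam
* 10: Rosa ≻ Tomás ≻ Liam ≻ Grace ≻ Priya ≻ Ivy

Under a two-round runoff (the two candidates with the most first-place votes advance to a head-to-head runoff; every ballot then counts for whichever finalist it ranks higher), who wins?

Grace

Round 1 first-place votes: Tomás 0, Rosa 20, Ivy 0, Priya 7, Grace 18, Liam 0. Rosa and Grace advance.
Runoff: Rosa is ranked above Grace on 20 ballots, Grace above Rosa on 25.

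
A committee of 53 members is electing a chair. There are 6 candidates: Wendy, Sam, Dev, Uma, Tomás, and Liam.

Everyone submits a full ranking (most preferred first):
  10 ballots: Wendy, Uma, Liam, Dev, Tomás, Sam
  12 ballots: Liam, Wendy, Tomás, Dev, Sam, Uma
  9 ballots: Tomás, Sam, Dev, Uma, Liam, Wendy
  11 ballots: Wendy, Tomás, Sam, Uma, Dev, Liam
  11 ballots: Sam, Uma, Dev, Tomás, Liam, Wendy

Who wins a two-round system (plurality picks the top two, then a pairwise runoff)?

Round 1 first-place votes: Wendy 21, Sam 11, Dev 0, Uma 0, Tomás 9, Liam 12. Wendy and Liam advance.
Runoff: Wendy is ranked above Liam on 21 ballots, Liam above Wendy on 32.

Liam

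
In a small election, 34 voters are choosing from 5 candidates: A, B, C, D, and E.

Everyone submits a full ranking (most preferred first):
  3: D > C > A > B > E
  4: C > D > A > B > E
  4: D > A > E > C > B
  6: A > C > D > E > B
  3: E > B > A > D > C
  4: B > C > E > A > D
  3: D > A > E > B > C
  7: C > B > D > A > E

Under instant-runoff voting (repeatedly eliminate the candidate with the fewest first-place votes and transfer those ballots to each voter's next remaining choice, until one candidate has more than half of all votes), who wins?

Round 1: A 6, B 4, C 11, D 10, E 3. E eliminated.
Round 2: A 6, B 7, C 11, D 10. A eliminated.
Round 3: B 7, C 17, D 10. B eliminated.
Round 4: C 21, D 13. C has a majority (≥18).

C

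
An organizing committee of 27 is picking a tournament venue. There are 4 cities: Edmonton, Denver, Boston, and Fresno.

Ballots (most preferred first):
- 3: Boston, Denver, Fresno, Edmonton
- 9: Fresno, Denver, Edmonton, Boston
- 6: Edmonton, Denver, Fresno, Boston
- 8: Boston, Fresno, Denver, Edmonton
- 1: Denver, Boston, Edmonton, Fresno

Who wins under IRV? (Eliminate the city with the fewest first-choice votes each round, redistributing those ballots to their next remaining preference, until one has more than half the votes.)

Fresno

Round 1: Edmonton 6, Denver 1, Boston 11, Fresno 9. Denver eliminated.
Round 2: Edmonton 6, Boston 12, Fresno 9. Edmonton eliminated.
Round 3: Boston 12, Fresno 15. Fresno has a majority (≥14).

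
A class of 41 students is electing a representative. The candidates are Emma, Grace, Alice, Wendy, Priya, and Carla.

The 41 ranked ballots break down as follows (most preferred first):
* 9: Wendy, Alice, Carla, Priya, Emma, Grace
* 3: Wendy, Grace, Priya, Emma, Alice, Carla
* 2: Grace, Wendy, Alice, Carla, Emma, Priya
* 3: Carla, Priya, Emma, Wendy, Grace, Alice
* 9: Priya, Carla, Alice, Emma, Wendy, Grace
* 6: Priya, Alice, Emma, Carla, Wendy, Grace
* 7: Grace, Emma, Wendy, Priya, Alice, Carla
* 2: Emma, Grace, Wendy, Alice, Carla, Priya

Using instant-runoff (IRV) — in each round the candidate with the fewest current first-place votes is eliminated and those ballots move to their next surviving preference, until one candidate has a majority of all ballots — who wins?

Wendy

Round 1: Emma 2, Grace 9, Alice 0, Wendy 12, Priya 15, Carla 3. Alice eliminated.
Round 2: Emma 2, Grace 9, Wendy 12, Priya 15, Carla 3. Emma eliminated.
Round 3: Grace 11, Wendy 12, Priya 15, Carla 3. Carla eliminated.
Round 4: Grace 11, Wendy 12, Priya 18. Grace eliminated.
Round 5: Wendy 23, Priya 18. Wendy has a majority (≥21).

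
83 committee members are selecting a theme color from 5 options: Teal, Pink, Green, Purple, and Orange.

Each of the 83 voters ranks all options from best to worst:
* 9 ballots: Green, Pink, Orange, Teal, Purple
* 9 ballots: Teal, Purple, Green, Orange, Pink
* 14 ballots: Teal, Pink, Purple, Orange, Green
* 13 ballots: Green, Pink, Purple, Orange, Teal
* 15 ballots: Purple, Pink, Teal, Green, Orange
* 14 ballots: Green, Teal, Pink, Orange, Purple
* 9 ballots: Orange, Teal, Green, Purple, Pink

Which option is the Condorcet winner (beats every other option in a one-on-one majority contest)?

Teal

Teal vs Pink: 46–37
Teal vs Green: 47–36
Teal vs Purple: 55–28
Teal vs Orange: 52–31
Teal beats every other option.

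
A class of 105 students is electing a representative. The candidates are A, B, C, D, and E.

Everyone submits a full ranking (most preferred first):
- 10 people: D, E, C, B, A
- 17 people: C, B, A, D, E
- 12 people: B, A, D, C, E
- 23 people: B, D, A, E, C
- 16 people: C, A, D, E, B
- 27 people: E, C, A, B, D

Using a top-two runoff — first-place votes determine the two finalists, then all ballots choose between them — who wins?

Round 1 first-place votes: A 0, B 35, C 33, D 10, E 27. B and C advance.
Runoff: B is ranked above C on 35 ballots, C above B on 70.

C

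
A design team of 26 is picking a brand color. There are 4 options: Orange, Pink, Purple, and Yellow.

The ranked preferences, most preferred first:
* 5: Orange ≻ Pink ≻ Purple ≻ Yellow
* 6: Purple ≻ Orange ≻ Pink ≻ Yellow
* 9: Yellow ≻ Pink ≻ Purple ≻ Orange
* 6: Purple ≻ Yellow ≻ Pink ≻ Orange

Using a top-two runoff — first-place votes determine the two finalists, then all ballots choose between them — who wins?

Round 1 first-place votes: Orange 5, Pink 0, Purple 12, Yellow 9. Purple and Yellow advance.
Runoff: Purple is ranked above Yellow on 17 ballots, Yellow above Purple on 9.

Purple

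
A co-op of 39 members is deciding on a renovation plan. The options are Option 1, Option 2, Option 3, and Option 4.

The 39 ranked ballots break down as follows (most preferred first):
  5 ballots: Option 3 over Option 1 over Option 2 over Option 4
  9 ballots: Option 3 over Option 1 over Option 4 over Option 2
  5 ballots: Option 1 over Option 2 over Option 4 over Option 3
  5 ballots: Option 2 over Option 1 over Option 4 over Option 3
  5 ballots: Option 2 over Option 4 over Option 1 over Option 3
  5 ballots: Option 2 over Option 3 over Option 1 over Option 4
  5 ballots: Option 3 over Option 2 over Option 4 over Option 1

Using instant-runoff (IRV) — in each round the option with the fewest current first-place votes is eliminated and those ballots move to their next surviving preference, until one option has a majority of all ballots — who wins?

Round 1: Option 1 5, Option 2 15, Option 3 19, Option 4 0. Option 4 eliminated.
Round 2: Option 1 5, Option 2 15, Option 3 19. Option 1 eliminated.
Round 3: Option 2 20, Option 3 19. Option 2 has a majority (≥20).

Option 2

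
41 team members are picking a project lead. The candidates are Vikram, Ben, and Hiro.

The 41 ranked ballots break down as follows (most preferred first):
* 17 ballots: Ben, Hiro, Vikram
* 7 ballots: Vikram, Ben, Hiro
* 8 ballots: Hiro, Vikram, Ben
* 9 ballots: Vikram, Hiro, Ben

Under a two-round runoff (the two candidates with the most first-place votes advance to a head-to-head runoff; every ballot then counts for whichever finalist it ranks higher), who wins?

Vikram

Round 1 first-place votes: Vikram 16, Ben 17, Hiro 8. Ben and Vikram advance.
Runoff: Ben is ranked above Vikram on 17 ballots, Vikram above Ben on 24.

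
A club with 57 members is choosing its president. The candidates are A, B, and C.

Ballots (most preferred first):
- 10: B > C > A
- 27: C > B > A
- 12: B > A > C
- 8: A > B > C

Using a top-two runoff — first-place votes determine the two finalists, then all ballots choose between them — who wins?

Round 1 first-place votes: A 8, B 22, C 27. C and B advance.
Runoff: C is ranked above B on 27 ballots, B above C on 30.

B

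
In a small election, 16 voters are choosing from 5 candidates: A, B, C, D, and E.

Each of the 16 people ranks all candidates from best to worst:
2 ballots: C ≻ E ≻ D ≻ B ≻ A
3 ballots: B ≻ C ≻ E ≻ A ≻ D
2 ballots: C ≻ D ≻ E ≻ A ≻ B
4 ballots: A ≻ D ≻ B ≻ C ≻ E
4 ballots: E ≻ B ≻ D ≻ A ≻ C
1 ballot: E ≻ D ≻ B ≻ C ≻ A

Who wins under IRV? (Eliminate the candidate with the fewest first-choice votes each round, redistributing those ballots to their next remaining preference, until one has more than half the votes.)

Round 1: A 4, B 3, C 4, D 0, E 5. D eliminated.
Round 2: A 4, B 3, C 4, E 5. B eliminated.
Round 3: A 4, C 7, E 5. A eliminated.
Round 4: C 11, E 5. C has a majority (≥9).

C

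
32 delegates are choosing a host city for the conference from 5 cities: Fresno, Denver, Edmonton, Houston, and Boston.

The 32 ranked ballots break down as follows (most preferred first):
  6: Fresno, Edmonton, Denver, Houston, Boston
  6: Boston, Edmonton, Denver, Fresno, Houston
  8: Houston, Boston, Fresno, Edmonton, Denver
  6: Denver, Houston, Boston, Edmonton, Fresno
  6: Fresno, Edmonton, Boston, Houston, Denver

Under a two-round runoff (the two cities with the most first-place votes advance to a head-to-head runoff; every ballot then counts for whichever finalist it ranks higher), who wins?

Fresno

Round 1 first-place votes: Fresno 12, Denver 6, Edmonton 0, Houston 8, Boston 6. Fresno and Houston advance.
Runoff: Fresno is ranked above Houston on 18 ballots, Houston above Fresno on 14.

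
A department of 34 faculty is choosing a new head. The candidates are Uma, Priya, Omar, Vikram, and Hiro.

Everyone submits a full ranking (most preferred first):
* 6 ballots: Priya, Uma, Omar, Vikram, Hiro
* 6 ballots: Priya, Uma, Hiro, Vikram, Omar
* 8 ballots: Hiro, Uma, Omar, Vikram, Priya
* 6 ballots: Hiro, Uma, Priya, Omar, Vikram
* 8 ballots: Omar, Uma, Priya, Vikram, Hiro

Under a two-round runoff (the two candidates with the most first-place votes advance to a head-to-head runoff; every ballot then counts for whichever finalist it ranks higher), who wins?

Round 1 first-place votes: Uma 0, Priya 12, Omar 8, Vikram 0, Hiro 14. Hiro and Priya advance.
Runoff: Hiro is ranked above Priya on 14 ballots, Priya above Hiro on 20.

Priya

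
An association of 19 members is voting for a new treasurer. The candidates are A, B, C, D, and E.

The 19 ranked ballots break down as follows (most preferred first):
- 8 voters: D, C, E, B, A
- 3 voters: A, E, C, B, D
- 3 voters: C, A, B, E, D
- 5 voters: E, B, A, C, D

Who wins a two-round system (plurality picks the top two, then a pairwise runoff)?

Round 1 first-place votes: A 3, B 0, C 3, D 8, E 5. D and E advance.
Runoff: D is ranked above E on 8 ballots, E above D on 11.

E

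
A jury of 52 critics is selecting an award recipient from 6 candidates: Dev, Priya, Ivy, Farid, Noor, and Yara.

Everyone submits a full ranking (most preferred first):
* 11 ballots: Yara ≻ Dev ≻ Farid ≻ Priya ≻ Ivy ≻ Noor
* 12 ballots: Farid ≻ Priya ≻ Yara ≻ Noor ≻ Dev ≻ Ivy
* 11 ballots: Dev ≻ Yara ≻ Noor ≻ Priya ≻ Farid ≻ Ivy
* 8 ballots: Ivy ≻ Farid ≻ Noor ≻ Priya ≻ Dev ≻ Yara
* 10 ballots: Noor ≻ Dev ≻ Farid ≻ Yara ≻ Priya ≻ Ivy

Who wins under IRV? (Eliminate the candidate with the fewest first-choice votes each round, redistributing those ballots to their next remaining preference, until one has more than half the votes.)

Round 1: Dev 11, Priya 0, Ivy 8, Farid 12, Noor 10, Yara 11. Priya eliminated.
Round 2: Dev 11, Ivy 8, Farid 12, Noor 10, Yara 11. Ivy eliminated.
Round 3: Dev 11, Farid 20, Noor 10, Yara 11. Noor eliminated.
Round 4: Dev 21, Farid 20, Yara 11. Yara eliminated.
Round 5: Dev 32, Farid 20. Dev has a majority (≥27).

Dev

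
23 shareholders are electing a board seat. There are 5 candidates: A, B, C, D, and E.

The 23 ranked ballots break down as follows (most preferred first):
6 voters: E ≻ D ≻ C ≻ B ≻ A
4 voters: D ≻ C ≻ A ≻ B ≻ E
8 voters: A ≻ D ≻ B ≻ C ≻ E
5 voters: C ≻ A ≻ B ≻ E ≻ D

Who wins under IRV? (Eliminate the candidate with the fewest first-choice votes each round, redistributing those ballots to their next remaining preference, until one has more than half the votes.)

Round 1: A 8, B 0, C 5, D 4, E 6. B eliminated.
Round 2: A 8, C 5, D 4, E 6. D eliminated.
Round 3: A 8, C 9, E 6. E eliminated.
Round 4: A 8, C 15. C has a majority (≥12).

C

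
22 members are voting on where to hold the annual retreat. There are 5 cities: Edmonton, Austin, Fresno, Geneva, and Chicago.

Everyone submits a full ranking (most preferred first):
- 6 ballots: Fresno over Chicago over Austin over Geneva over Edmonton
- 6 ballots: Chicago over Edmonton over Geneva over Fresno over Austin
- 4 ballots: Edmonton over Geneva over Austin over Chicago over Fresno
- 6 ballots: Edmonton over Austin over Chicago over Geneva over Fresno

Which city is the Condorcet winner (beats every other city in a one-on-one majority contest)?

Chicago vs Edmonton: 12–10
Chicago vs Austin: 12–10
Chicago vs Fresno: 16–6
Chicago vs Geneva: 18–4
Chicago beats every other city.

Chicago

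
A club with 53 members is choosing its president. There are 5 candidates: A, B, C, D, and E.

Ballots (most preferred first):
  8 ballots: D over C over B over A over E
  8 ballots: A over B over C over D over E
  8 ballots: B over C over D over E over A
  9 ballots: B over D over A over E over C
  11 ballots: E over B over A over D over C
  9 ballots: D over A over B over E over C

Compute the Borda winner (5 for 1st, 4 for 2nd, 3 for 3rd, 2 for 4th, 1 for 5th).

A: 8×2 + 8×5 + 8×1 + 9×3 + 11×3 + 9×4 = 160
B: 8×3 + 8×4 + 8×5 + 9×5 + 11×4 + 9×3 = 212
C: 8×4 + 8×3 + 8×4 + 9×1 + 11×1 + 9×1 = 117
D: 8×5 + 8×2 + 8×3 + 9×4 + 11×2 + 9×5 = 183
E: 8×1 + 8×1 + 8×2 + 9×2 + 11×5 + 9×2 = 123

B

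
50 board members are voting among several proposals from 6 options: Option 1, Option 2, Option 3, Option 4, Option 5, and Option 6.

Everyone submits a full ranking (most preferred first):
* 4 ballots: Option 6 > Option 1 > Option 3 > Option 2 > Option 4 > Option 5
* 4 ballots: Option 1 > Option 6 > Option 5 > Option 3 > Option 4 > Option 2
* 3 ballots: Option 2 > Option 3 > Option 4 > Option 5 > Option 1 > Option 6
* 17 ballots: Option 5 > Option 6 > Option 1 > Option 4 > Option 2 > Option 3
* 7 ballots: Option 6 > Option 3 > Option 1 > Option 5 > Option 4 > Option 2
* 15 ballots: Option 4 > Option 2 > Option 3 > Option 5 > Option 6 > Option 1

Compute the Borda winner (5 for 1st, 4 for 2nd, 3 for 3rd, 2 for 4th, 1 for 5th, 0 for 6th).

Option 1: 4×4 + 4×5 + 3×1 + 17×3 + 7×3 + 15×0 = 111
Option 2: 4×2 + 4×0 + 3×5 + 17×1 + 7×0 + 15×4 = 100
Option 3: 4×3 + 4×2 + 3×4 + 17×0 + 7×4 + 15×3 = 105
Option 4: 4×1 + 4×1 + 3×3 + 17×2 + 7×1 + 15×5 = 133
Option 5: 4×0 + 4×3 + 3×2 + 17×5 + 7×2 + 15×2 = 147
Option 6: 4×5 + 4×4 + 3×0 + 17×4 + 7×5 + 15×1 = 154

Option 6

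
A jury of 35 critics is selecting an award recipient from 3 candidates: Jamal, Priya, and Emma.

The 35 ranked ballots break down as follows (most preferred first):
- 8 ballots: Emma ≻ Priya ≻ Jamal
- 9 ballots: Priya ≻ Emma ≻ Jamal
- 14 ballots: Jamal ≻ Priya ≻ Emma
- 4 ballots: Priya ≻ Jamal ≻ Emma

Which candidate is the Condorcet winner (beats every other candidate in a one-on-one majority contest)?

Priya

Priya vs Jamal: 21–14
Priya vs Emma: 27–8
Priya beats every other candidate.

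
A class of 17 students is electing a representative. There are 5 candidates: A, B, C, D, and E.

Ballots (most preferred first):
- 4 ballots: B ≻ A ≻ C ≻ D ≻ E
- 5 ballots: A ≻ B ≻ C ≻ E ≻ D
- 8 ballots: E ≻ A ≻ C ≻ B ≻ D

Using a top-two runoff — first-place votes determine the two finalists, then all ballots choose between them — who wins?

A

Round 1 first-place votes: A 5, B 4, C 0, D 0, E 8. E and A advance.
Runoff: E is ranked above A on 8 ballots, A above E on 9.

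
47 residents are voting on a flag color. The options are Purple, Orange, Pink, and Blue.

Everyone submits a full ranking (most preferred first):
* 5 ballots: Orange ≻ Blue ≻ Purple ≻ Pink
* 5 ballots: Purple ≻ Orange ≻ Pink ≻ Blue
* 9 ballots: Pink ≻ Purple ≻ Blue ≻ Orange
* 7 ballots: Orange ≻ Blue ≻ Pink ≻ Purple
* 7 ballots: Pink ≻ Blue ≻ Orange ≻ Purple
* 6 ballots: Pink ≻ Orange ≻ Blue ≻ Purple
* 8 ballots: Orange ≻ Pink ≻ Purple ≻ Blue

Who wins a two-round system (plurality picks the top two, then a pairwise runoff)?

Round 1 first-place votes: Purple 5, Orange 20, Pink 22, Blue 0. Pink and Orange advance.
Runoff: Pink is ranked above Orange on 22 ballots, Orange above Pink on 25.

Orange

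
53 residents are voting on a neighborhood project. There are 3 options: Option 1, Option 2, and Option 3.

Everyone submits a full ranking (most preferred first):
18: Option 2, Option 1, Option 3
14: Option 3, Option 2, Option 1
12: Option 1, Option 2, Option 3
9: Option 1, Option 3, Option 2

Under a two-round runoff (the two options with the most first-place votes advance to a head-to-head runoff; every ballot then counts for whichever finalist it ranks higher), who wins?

Option 2

Round 1 first-place votes: Option 1 21, Option 2 18, Option 3 14. Option 1 and Option 2 advance.
Runoff: Option 1 is ranked above Option 2 on 21 ballots, Option 2 above Option 1 on 32.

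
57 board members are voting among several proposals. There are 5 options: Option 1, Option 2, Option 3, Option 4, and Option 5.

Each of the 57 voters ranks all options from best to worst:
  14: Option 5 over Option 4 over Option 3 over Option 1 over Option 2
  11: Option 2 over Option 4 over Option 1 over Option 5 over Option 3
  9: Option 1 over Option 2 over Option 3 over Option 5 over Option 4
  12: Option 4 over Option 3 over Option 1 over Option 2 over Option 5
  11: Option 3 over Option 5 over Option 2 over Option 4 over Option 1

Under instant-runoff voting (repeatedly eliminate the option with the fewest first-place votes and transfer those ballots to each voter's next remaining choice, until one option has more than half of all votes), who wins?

Round 1: Option 1 9, Option 2 11, Option 3 11, Option 4 12, Option 5 14. Option 1 eliminated.
Round 2: Option 2 20, Option 3 11, Option 4 12, Option 5 14. Option 3 eliminated.
Round 3: Option 2 20, Option 4 12, Option 5 25. Option 4 eliminated.
Round 4: Option 2 32, Option 5 25. Option 2 has a majority (≥29).

Option 2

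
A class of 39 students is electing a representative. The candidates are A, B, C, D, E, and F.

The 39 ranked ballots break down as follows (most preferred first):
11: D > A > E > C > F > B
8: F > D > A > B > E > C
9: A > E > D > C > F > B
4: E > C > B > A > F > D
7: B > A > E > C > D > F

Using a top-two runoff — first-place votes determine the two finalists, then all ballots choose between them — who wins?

A

Round 1 first-place votes: A 9, B 7, C 0, D 11, E 4, F 8. D and A advance.
Runoff: D is ranked above A on 19 ballots, A above D on 20.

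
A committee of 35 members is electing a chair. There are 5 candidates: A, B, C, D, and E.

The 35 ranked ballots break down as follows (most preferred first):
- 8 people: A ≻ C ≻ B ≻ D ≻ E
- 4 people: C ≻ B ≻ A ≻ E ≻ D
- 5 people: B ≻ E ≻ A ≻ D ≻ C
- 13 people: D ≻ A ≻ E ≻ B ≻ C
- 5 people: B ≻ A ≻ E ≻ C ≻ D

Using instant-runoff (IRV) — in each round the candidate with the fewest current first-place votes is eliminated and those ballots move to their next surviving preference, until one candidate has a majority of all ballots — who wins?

B

Round 1: A 8, B 10, C 4, D 13, E 0. E eliminated.
Round 2: A 8, B 10, C 4, D 13. C eliminated.
Round 3: A 8, B 14, D 13. A eliminated.
Round 4: B 22, D 13. B has a majority (≥18).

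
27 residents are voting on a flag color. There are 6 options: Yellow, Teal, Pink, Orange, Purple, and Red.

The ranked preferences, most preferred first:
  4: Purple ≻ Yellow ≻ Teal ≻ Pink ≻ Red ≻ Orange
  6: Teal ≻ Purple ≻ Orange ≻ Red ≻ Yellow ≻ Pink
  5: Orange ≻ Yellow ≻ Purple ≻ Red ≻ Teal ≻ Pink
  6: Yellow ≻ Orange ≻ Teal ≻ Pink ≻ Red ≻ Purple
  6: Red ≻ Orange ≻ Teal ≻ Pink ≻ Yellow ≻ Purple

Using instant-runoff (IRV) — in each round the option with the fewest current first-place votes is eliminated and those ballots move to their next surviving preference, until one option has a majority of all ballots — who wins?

Yellow

Round 1: Yellow 6, Teal 6, Pink 0, Orange 5, Purple 4, Red 6. Pink eliminated.
Round 2: Yellow 6, Teal 6, Orange 5, Purple 4, Red 6. Purple eliminated.
Round 3: Yellow 10, Teal 6, Orange 5, Red 6. Orange eliminated.
Round 4: Yellow 15, Teal 6, Red 6. Yellow has a majority (≥14).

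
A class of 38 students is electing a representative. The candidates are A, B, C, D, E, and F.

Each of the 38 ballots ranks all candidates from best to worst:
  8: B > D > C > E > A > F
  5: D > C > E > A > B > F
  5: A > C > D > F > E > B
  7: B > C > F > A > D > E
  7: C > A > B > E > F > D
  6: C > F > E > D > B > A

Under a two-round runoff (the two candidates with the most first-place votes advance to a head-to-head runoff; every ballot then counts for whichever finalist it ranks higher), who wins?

C

Round 1 first-place votes: A 5, B 15, C 13, D 5, E 0, F 0. B and C advance.
Runoff: B is ranked above C on 15 ballots, C above B on 23.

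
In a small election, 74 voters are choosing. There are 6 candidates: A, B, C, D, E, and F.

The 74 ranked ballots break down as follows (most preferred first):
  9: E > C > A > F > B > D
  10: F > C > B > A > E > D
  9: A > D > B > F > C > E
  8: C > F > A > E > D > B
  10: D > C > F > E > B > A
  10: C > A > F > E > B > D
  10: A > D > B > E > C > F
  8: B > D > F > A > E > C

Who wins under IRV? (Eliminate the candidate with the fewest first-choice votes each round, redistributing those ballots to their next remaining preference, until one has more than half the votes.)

C

Round 1: A 19, B 8, C 18, D 10, E 9, F 10. B eliminated.
Round 2: A 19, C 18, D 18, E 9, F 10. E eliminated.
Round 3: A 19, C 27, D 18, F 10. F eliminated.
Round 4: A 19, C 37, D 18. D eliminated.
Round 5: A 27, C 47. C has a majority (≥38).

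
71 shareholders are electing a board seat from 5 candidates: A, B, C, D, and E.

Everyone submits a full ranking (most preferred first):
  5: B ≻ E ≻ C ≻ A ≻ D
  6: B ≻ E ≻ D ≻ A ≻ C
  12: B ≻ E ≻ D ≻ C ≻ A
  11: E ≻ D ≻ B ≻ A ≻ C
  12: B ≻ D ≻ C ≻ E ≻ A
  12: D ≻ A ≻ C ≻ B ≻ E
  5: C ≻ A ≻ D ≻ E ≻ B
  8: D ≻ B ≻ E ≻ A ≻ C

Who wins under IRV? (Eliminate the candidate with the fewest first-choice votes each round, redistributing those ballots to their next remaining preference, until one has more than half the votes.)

D

Round 1: A 0, B 35, C 5, D 20, E 11. A eliminated.
Round 2: B 35, C 5, D 20, E 11. C eliminated.
Round 3: B 35, D 25, E 11. E eliminated.
Round 4: B 35, D 36. D has a majority (≥36).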